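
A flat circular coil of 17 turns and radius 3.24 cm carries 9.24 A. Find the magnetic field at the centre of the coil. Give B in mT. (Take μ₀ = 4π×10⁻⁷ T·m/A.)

B ≈ 3.05 mT

For an N-turn flat coil, B = Nμ₀I/(2R) with R = 0.0324 m.
B = 17 × 1.79×10⁻⁴ T = 3.05×10⁻³ T.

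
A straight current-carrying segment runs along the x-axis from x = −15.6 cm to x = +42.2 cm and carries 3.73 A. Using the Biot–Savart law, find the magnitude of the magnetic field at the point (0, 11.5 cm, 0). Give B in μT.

B ≈ 5.74 μT

For a finite straight segment, B = (μ₀I/4πd)(sinθ₁ + sinθ₂), where θ₁, θ₂ are the angles from the perpendicular to each end.
The perpendicular distance is d = 0.115 m; the end-offsets along the wire are a = 0.156 m and b = 0.422 m.
sinθ₁ = 0.156/√(0.156²+0.115²) = 0.8049; sinθ₂ = 0.422/√(0.422²+0.115²) = 0.9648.
B = (4π×10⁻⁷ × 3.73) / (4π × 0.115) × (0.8049 + 0.9648) = 5.74×10⁻⁶ T.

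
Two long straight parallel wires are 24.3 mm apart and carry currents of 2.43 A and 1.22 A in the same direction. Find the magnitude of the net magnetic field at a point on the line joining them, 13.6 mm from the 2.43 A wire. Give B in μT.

Each long wire gives B = μ₀I/(2πd). Distances are d₁ = 0.0136 m and d₂ = 0.0107 m.
B₁ = 3.57×10⁻⁵ T, B₂ = 2.28×10⁻⁵ T.
Between parallel currents the two contributions point in opposite directions, so they subtract. B = |B₁ − B₂| = |3.57×10⁻⁵ − 2.28×10⁻⁵| = 1.29×10⁻⁵ T.

B ≈ 12.9 μT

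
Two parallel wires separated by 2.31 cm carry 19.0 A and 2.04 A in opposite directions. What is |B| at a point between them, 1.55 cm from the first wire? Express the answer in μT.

Each long wire gives B = μ₀I/(2πd). Distances are d₁ = 0.0155 m and d₂ = 0.0076 m.
B₁ = 2.45×10⁻⁴ T, B₂ = 5.37×10⁻⁵ T.
Between antiparallel currents both contributions point the same way, so they add. B = B₁ + B₂ = 2.45×10⁻⁴ + 5.37×10⁻⁵ = 2.99×10⁻⁴ T.

B ≈ 299 μT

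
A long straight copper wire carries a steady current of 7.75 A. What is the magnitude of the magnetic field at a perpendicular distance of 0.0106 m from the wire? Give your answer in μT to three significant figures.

B ≈ 146 μT

For an infinitely long straight wire, B = μ₀I/(2πd).
B = (4π×10⁻⁷ × 7.75) / (2π × 0.0106) = 1.46×10⁻⁴ T.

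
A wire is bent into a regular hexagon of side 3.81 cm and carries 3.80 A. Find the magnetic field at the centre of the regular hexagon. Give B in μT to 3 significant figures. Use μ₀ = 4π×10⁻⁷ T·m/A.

Each side is a finite straight segment at perpendicular distance d = a/(2 tan(π/6)) = 0.033 m from the centre, with end-angles ±π/6.
One side contributes B₁ = (μ₀I/4πd)·2 sin(π/6) = 1.15×10⁻⁵ T.
All 6 sides add in the same direction: B = 6 × 1.15×10⁻⁵ = 6.91×10⁻⁵ T.

B ≈ 69.1 μT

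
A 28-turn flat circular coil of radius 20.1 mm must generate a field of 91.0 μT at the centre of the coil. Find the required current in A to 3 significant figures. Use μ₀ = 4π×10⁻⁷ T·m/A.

I ≈ 0.104 A

For an N-turn coil, B = Nμ₀I/(2R) with R = 0.0201 m, so I = 2RB/(Nμ₀) = 2 × 0.0201 × 9.10×10⁻⁵ / (28 × 4π×10⁻⁷) = 0.104 A.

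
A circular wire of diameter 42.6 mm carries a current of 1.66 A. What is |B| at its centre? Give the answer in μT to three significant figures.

B ≈ 49.0 μT

At the centre of a circular loop the Biot–Savart law gives B = μ₀I/(2R) (so R = 0.0213 m).
B = (4π×10⁻⁷ × 1.66) / (2 × 0.0213) = 4.90×10⁻⁵ T.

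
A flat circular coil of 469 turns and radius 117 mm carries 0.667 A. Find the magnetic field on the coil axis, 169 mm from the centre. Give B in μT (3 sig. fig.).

B ≈ 310 μT

For an N-turn flat coil, B = Nμ₀IR²/[2(R²+z²)^(3/2)] with R = 0.117 m, z = 0.169 m.
B = 469 × 6.61×10⁻⁷ T = 3.10×10⁻⁴ T.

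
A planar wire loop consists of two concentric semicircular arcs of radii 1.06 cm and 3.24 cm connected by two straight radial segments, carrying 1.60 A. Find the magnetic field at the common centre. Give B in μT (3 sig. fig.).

The radial connectors point toward the centre, so dl × r̂ = 0 and they contribute nothing.
Each semicircle gives μ₀I/(4R): inner arc 4.74×10⁻⁵ T, outer arc 1.55×10⁻⁵ T.
The two arcs carry current in opposite angular senses, so their fields oppose: B = |4.74×10⁻⁵ − 1.55×10⁻⁵| = 3.19×10⁻⁵ T.

B ≈ 31.9 μT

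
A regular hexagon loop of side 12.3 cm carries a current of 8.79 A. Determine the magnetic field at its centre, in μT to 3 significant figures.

B ≈ 49.5 μT

Each side is a finite straight segment at perpendicular distance d = a/(2 tan(π/6)) = 0.1065 m from the centre, with end-angles ±π/6.
One side contributes B₁ = (μ₀I/4πd)·2 sin(π/6) = 8.25×10⁻⁶ T.
All 6 sides add in the same direction: B = 6 × 8.25×10⁻⁶ = 4.95×10⁻⁵ T.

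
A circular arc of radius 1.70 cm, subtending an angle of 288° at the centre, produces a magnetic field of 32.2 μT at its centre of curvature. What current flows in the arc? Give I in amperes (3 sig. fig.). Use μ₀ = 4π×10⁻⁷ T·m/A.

For a circular arc, B = μ₀Iφ/(4πR) with φ in radians; here φ = 5.027 rad.
So I = 4πRB/(μ₀φ) = 4π × 0.017 × 3.22×10⁻⁵ / (4π×10⁻⁷ × 5.027) = 1.09 A.

I ≈ 1.09 A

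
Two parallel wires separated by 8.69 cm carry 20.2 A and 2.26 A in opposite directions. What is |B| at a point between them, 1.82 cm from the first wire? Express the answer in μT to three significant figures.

B ≈ 229 μT

Each long wire gives B = μ₀I/(2πd). Distances are d₁ = 0.0182 m and d₂ = 0.0687 m.
B₁ = 2.22×10⁻⁴ T, B₂ = 6.58×10⁻⁶ T.
Between antiparallel currents both contributions point the same way, so they add. B = B₁ + B₂ = 2.22×10⁻⁴ + 6.58×10⁻⁶ = 2.29×10⁻⁴ T.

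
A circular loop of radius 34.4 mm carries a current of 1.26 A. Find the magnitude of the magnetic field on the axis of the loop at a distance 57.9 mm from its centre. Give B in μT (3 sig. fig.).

B ≈ 3.07 μT

On the axis of a circular loop, B = μ₀IR² / [2(R²+z²)^(3/2)].
R² + z² = (0.0344)² + (0.0579)² = 0.004536 m², and (R²+z²)^(3/2) = 3.05×10⁻⁴ m³.
B = (4π×10⁻⁷ × 1.26 × 0.001183) / (2 × 3.05×10⁻⁴) = 3.07×10⁻⁶ T.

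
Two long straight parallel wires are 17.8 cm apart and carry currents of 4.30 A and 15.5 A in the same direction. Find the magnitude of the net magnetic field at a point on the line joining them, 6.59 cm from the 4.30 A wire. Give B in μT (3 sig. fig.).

B ≈ 14.6 μT

Each long wire gives B = μ₀I/(2πd). Distances are d₁ = 0.0659 m and d₂ = 0.1121 m.
B₁ = 1.31×10⁻⁵ T, B₂ = 2.77×10⁻⁵ T.
Between parallel currents the two contributions point in opposite directions, so they subtract. B = |B₁ − B₂| = |1.31×10⁻⁵ − 2.77×10⁻⁵| = 1.46×10⁻⁵ T.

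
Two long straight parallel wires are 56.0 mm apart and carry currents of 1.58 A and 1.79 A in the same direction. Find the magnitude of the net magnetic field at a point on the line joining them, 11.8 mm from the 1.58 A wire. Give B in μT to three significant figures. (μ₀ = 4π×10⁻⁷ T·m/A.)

Each long wire gives B = μ₀I/(2πd). Distances are d₁ = 0.0118 m and d₂ = 0.0442 m.
B₁ = 2.68×10⁻⁵ T, B₂ = 8.10×10⁻⁶ T.
Between parallel currents the two contributions point in opposite directions, so they subtract. B = |B₁ − B₂| = |2.68×10⁻⁵ − 8.10×10⁻⁶| = 1.87×10⁻⁵ T.

B ≈ 18.7 μT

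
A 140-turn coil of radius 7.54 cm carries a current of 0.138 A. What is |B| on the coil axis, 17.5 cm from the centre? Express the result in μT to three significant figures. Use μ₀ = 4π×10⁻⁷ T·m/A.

For an N-turn flat coil, B = Nμ₀IR²/[2(R²+z²)^(3/2)] with R = 0.0754 m, z = 0.175 m.
B = 140 × 7.12×10⁻⁸ T = 9.97×10⁻⁶ T.

B ≈ 9.97 μT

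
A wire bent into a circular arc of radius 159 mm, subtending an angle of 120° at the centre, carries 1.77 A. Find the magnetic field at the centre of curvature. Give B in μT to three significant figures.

B ≈ 2.33 μT

The Biot–Savart field of a circular arc at its centre is B = μ₀Iφ/(4πR), with φ = 2.094 rad.
B = (4π×10⁻⁷ × 1.77 × 2.094) / (4π × 0.159) = 2.33×10⁻⁶ T.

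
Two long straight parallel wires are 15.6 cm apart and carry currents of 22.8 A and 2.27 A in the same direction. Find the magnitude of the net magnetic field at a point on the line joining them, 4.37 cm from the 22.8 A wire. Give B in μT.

Each long wire gives B = μ₀I/(2πd). Distances are d₁ = 0.0437 m and d₂ = 0.1123 m.
B₁ = 1.04×10⁻⁴ T, B₂ = 4.04×10⁻⁶ T.
Between parallel currents the two contributions point in opposite directions, so they subtract. B = |B₁ − B₂| = |1.04×10⁻⁴ − 4.04×10⁻⁶| = 1.00×10⁻⁴ T.

B ≈ 100 μT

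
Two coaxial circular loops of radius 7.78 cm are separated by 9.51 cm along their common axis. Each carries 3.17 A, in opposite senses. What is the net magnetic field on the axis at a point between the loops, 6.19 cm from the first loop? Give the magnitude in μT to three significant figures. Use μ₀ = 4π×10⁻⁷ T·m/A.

Each loop contributes B = μ₀IR²/[2(R²+z²)^(3/2)] on the axis, with z measured from that loop.
Loop 1 (z = 0.0619 m): B₁ = 1.23×10⁻⁵ T. Loop 2 (z = 0.0332 m): B₂ = 1.99×10⁻⁵ T.
The fields oppose: B = |B₁ − B₂| = 7.65×10⁻⁶ T.

B ≈ 7.65 μT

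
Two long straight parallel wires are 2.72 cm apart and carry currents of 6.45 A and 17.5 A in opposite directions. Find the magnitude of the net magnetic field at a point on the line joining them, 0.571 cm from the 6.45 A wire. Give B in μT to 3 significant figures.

Each long wire gives B = μ₀I/(2πd). Distances are d₁ = 0.00571 m and d₂ = 0.02149 m.
B₁ = 2.26×10⁻⁴ T, B₂ = 1.63×10⁻⁴ T.
Between antiparallel currents both contributions point the same way, so they add. B = B₁ + B₂ = 2.26×10⁻⁴ + 1.63×10⁻⁴ = 3.89×10⁻⁴ T.

B ≈ 389 μT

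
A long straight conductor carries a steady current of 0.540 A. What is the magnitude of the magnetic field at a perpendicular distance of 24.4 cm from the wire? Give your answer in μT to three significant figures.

For an infinitely long straight wire, B = μ₀I/(2πd).
B = (4π×10⁻⁷ × 0.540) / (2π × 0.244) = 4.43×10⁻⁷ T.

B ≈ 0.443 μT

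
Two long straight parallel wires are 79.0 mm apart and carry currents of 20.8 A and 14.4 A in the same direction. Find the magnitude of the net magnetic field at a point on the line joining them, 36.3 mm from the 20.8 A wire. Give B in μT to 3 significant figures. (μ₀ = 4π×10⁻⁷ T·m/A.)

B ≈ 47.2 μT

Each long wire gives B = μ₀I/(2πd). Distances are d₁ = 0.0363 m and d₂ = 0.0427 m.
B₁ = 1.15×10⁻⁴ T, B₂ = 6.74×10⁻⁵ T.
Between parallel currents the two contributions point in opposite directions, so they subtract. B = |B₁ − B₂| = |1.15×10⁻⁴ − 6.74×10⁻⁵| = 4.72×10⁻⁵ T.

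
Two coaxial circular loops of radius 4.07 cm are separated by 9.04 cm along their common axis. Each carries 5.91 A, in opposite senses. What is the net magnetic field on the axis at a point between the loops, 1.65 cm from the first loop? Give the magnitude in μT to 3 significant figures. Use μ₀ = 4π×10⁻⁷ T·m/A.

Each loop contributes B = μ₀IR²/[2(R²+z²)^(3/2)] on the axis, with z measured from that loop.
Loop 1 (z = 0.0165 m): B₁ = 7.26×10⁻⁵ T. Loop 2 (z = 0.0739 m): B₂ = 1.02×10⁻⁵ T.
The fields oppose: B = |B₁ − B₂| = 6.24×10⁻⁵ T.

B ≈ 62.4 μT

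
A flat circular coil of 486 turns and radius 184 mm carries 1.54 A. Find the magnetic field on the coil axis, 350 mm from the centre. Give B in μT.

B ≈ 258 μT

For an N-turn flat coil, B = Nμ₀IR²/[2(R²+z²)^(3/2)] with R = 0.184 m, z = 0.35 m.
B = 486 × 5.30×10⁻⁷ T = 2.58×10⁻⁴ T.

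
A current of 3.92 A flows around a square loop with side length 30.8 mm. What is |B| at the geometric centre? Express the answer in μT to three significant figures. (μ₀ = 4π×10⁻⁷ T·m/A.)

Each side is a finite straight segment at perpendicular distance d = a/(2 tan(π/4)) = 0.0154 m from the centre, with end-angles ±π/4.
One side contributes B₁ = (μ₀I/4πd)·2 sin(π/4) = 3.60×10⁻⁵ T.
All 4 sides add in the same direction: B = 4 × 3.60×10⁻⁵ = 1.44×10⁻⁴ T.

B ≈ 144 μT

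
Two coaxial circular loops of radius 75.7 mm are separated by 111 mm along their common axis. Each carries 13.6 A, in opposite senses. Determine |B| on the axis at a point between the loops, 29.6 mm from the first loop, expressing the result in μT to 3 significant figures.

Each loop contributes B = μ₀IR²/[2(R²+z²)^(3/2)] on the axis, with z measured from that loop.
Loop 1 (z = 0.0296 m): B₁ = 9.12×10⁻⁵ T. Loop 2 (z = 0.0814 m): B₂ = 3.57×10⁻⁵ T.
The fields oppose: B = |B₁ − B₂| = 5.55×10⁻⁵ T.

B ≈ 55.5 μT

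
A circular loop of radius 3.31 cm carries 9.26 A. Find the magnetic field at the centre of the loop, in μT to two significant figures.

B ≈ 180 μT

At the centre of a circular loop the Biot–Savart law gives B = μ₀I/(2R).
B = (4π×10⁻⁷ × 9.26) / (2 × 0.0331) = 1.76×10⁻⁴ T.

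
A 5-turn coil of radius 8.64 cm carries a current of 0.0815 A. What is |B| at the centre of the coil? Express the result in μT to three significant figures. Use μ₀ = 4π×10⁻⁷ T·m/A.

B ≈ 2.96 μT

For an N-turn flat coil, B = Nμ₀I/(2R) with R = 0.0864 m.
B = 5 × 5.93×10⁻⁷ T = 2.96×10⁻⁶ T.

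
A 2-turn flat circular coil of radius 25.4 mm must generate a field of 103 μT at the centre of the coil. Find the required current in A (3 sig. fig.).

I ≈ 2.08 A

For an N-turn coil, B = Nμ₀I/(2R) with R = 0.0254 m, so I = 2RB/(Nμ₀) = 2 × 0.0254 × 1.03×10⁻⁴ / (2 × 4π×10⁻⁷) = 2.08 A.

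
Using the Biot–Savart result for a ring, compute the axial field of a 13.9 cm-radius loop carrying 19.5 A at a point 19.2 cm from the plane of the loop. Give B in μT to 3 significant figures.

B ≈ 17.8 μT

On the axis of a circular loop, B = μ₀IR² / [2(R²+z²)^(3/2)].
R² + z² = (0.139)² + (0.192)² = 0.05619 m², and (R²+z²)^(3/2) = 1.33×10⁻² m³.
B = (4π×10⁻⁷ × 19.5 × 0.01932) / (2 × 1.33×10⁻²) = 1.78×10⁻⁵ T.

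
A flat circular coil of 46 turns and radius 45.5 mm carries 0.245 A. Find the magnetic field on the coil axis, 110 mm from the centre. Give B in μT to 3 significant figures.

B ≈ 8.69 μT

For an N-turn flat coil, B = Nμ₀IR²/[2(R²+z²)^(3/2)] with R = 0.0455 m, z = 0.11 m.
B = 46 × 1.89×10⁻⁷ T = 8.69×10⁻⁶ T.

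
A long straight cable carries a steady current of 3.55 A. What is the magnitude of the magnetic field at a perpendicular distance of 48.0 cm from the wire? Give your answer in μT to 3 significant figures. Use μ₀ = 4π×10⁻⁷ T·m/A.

B ≈ 1.48 μT

For an infinitely long straight wire, B = μ₀I/(2πd).
B = (4π×10⁻⁷ × 3.55) / (2π × 0.48) = 1.48×10⁻⁶ T.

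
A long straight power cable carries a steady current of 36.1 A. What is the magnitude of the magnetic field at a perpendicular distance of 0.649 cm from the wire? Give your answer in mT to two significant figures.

For an infinitely long straight wire, B = μ₀I/(2πd).
B = (4π×10⁻⁷ × 36.1) / (2π × 0.00649) = 1.11×10⁻³ T.

B ≈ 1.1 mT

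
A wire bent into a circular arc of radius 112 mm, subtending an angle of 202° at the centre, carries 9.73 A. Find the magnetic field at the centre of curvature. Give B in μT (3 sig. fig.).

B ≈ 30.6 μT

The Biot–Savart field of a circular arc at its centre is B = μ₀Iφ/(4πR), with φ = 3.526 rad.
B = (4π×10⁻⁷ × 9.73 × 3.526) / (4π × 0.112) = 3.06×10⁻⁵ T.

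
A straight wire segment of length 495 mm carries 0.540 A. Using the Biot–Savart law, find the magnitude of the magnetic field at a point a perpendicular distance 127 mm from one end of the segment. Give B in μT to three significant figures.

For a finite straight segment, B = (μ₀I/4πd)(sinθ₁ + sinθ₂), where θ₁, θ₂ are the angles from the perpendicular to each end.
The perpendicular foot is at one end, so the two end-offsets along the wire are 0 and L = 0.495 m.
sinθ₁ = 0/√(0²+0.127²) = 0.0000; sinθ₂ = 0.495/√(0.495²+0.127²) = 0.9686.
B = (4π×10⁻⁷ × 0.540) / (4π × 0.127) × (0.0000 + 0.9686) = 4.12×10⁻⁷ T.

B ≈ 0.412 μT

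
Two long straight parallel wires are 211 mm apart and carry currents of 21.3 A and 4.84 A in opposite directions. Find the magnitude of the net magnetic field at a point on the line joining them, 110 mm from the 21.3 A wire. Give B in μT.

Each long wire gives B = μ₀I/(2πd). Distances are d₁ = 0.11 m and d₂ = 0.101 m.
B₁ = 3.87×10⁻⁵ T, B₂ = 9.58×10⁻⁶ T.
Between antiparallel currents both contributions point the same way, so they add. B = B₁ + B₂ = 3.87×10⁻⁵ + 9.58×10⁻⁶ = 4.83×10⁻⁵ T.

B ≈ 48.3 μT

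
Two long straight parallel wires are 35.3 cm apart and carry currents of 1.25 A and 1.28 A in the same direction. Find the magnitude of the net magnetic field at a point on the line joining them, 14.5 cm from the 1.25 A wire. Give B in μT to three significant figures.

B ≈ 0.493 μT

Each long wire gives B = μ₀I/(2πd). Distances are d₁ = 0.145 m and d₂ = 0.208 m.
B₁ = 1.72×10⁻⁶ T, B₂ = 1.23×10⁻⁶ T.
Between parallel currents the two contributions point in opposite directions, so they subtract. B = |B₁ − B₂| = |1.72×10⁻⁶ − 1.23×10⁻⁶| = 4.93×10⁻⁷ T.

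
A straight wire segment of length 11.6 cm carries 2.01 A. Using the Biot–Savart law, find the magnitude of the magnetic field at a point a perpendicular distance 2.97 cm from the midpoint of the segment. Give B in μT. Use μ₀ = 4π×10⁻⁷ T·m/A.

B ≈ 12.0 μT

For a finite straight segment, B = (μ₀I/4πd)(sinθ₁ + sinθ₂), where θ₁, θ₂ are the angles from the perpendicular to each end.
The perpendicular from the point meets the wire at its midpoint, so each end is L/2 = 0.058 m away along the wire.
sinθ₁ = 0.058/√(0.058²+0.0297²) = 0.8901; sinθ₂ = 0.058/√(0.058²+0.0297²) = 0.8901.
B = (4π×10⁻⁷ × 2.01) / (4π × 0.0297) × (0.8901 + 0.8901) = 1.20×10⁻⁵ T.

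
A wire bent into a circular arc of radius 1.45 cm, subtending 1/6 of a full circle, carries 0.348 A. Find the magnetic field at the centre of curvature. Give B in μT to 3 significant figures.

B ≈ 2.51 μT

The Biot–Savart field of a circular arc at its centre is B = μ₀Iφ/(4πR), with φ = 1.047 rad.
B = (4π×10⁻⁷ × 0.348 × 1.047) / (4π × 0.0145) = 2.51×10⁻⁶ T.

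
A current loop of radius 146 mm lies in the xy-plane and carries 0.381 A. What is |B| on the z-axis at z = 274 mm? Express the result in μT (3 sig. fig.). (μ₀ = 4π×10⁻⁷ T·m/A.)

On the axis of a circular loop, B = μ₀IR² / [2(R²+z²)^(3/2)].
R² + z² = (0.146)² + (0.274)² = 0.09639 m², and (R²+z²)^(3/2) = 2.99×10⁻² m³.
B = (4π×10⁻⁷ × 0.381 × 0.02132) / (2 × 2.99×10⁻²) = 1.71×10⁻⁷ T.

B ≈ 0.171 μT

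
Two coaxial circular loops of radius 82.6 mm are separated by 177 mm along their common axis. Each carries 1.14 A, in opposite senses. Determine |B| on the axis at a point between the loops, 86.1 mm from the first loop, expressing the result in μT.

Each loop contributes B = μ₀IR²/[2(R²+z²)^(3/2)] on the axis, with z measured from that loop.
Loop 1 (z = 0.0861 m): B₁ = 2.88×10⁻⁶ T. Loop 2 (z = 0.0909 m): B₂ = 2.64×10⁻⁶ T.
The fields oppose: B = |B₁ − B₂| = 2.40×10⁻⁷ T.

B ≈ 0.240 μT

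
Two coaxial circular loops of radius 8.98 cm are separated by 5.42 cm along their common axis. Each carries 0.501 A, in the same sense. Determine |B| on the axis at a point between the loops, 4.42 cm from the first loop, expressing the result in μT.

Each loop contributes B = μ₀IR²/[2(R²+z²)^(3/2)] on the axis, with z measured from that loop.
Loop 1 (z = 0.0442 m): B₁ = 2.53×10⁻⁶ T. Loop 2 (z = 0.01 m): B₂ = 3.44×10⁻⁶ T.
The fields add: B = B₁ + B₂ = 5.97×10⁻⁶ T.

B ≈ 5.97 μT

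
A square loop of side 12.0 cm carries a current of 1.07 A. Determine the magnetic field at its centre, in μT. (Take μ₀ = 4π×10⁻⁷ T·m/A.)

B ≈ 10.1 μT

Each side is a finite straight segment at perpendicular distance d = a/(2 tan(π/4)) = 0.06 m from the centre, with end-angles ±π/4.
One side contributes B₁ = (μ₀I/4πd)·2 sin(π/4) = 2.52×10⁻⁶ T.
All 4 sides add in the same direction: B = 4 × 2.52×10⁻⁶ = 1.01×10⁻⁵ T.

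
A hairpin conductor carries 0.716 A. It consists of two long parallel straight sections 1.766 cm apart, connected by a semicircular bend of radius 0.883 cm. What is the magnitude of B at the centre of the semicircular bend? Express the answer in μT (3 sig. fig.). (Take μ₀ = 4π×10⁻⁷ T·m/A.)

The semicircular arc contributes B_arc = μ₀I·π/(4πR) = μ₀I/(4R) = 2.55×10⁻⁵ T.
Each semi-infinite lead is at perpendicular distance R = 0.00883 m from the centre, with the perpendicular foot at its near end, so it contributes μ₀I/(4πR); both point the same way, together 1.62×10⁻⁵ T.
Arc and leads all point the same direction: B = 2.55×10⁻⁵ + 1.62×10⁻⁵ = 4.17×10⁻⁵ T.

B ≈ 41.7 μT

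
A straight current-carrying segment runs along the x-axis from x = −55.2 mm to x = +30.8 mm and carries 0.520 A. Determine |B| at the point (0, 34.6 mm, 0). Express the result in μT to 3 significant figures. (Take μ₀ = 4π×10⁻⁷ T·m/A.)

For a finite straight segment, B = (μ₀I/4πd)(sinθ₁ + sinθ₂), where θ₁, θ₂ are the angles from the perpendicular to each end.
The perpendicular distance is d = 0.0346 m; the end-offsets along the wire are a = 0.0552 m and b = 0.0308 m.
sinθ₁ = 0.0552/√(0.0552²+0.0346²) = 0.8473; sinθ₂ = 0.0308/√(0.0308²+0.0346²) = 0.6649.
B = (4π×10⁻⁷ × 0.520) / (4π × 0.0346) × (0.8473 + 0.6649) = 2.27×10⁻⁶ T.

B ≈ 2.27 μT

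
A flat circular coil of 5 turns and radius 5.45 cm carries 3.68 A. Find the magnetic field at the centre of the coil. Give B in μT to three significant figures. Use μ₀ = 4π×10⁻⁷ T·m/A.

For an N-turn flat coil, B = Nμ₀I/(2R) with R = 0.0545 m.
B = 5 × 4.24×10⁻⁵ T = 2.12×10⁻⁴ T.

B ≈ 212 μT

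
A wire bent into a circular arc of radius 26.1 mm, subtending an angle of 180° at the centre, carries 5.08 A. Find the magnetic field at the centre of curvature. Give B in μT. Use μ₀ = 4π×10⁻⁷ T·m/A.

B ≈ 61.1 μT

The Biot–Savart field of a circular arc at its centre is B = μ₀Iφ/(4πR), with φ = 3.142 rad.
B = (4π×10⁻⁷ × 5.08 × 3.142) / (4π × 0.0261) = 6.11×10⁻⁵ T.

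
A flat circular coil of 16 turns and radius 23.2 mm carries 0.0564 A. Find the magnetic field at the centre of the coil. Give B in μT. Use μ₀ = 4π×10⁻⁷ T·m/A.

B ≈ 24.4 μT

For an N-turn flat coil, B = Nμ₀I/(2R) with R = 0.0232 m.
B = 16 × 1.53×10⁻⁶ T = 2.44×10⁻⁵ T.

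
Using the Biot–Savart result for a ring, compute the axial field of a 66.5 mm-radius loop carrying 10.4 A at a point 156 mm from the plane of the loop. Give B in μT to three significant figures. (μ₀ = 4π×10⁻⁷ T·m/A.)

B ≈ 5.93 μT

On the axis of a circular loop, B = μ₀IR² / [2(R²+z²)^(3/2)].
R² + z² = (0.0665)² + (0.156)² = 0.02876 m², and (R²+z²)^(3/2) = 4.88×10⁻³ m³.
B = (4π×10⁻⁷ × 10.4 × 0.004422) / (2 × 4.88×10⁻³) = 5.93×10⁻⁶ T.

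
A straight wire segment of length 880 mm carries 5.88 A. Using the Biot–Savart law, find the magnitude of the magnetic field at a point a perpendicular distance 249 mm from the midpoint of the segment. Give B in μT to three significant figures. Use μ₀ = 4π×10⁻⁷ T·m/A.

B ≈ 4.11 μT

For a finite straight segment, B = (μ₀I/4πd)(sinθ₁ + sinθ₂), where θ₁, θ₂ are the angles from the perpendicular to each end.
The perpendicular from the point meets the wire at its midpoint, so each end is L/2 = 0.44 m away along the wire.
sinθ₁ = 0.44/√(0.44²+0.249²) = 0.8703; sinθ₂ = 0.44/√(0.44²+0.249²) = 0.8703.
B = (4π×10⁻⁷ × 5.88) / (4π × 0.249) × (0.8703 + 0.8703) = 4.11×10⁻⁶ T.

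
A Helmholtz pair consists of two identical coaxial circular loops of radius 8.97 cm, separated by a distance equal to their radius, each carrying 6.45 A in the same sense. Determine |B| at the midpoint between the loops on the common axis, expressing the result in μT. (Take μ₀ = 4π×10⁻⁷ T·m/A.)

Each loop contributes B = μ₀IR²/[2(R²+z²)^(3/2)] on the axis, with z measured from that loop.
Loop 1 (z = 0.04485 m): B₁ = 3.23×10⁻⁵ T. Loop 2 (z = 0.04485 m): B₂ = 3.23×10⁻⁵ T.
The fields add: B = B₁ + B₂ = 6.47×10⁻⁵ T.

B ≈ 64.7 μT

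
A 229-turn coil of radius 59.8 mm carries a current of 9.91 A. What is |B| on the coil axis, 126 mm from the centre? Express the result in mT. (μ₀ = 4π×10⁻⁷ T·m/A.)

For an N-turn flat coil, B = Nμ₀IR²/[2(R²+z²)^(3/2)] with R = 0.0598 m, z = 0.126 m.
B = 229 × 8.21×10⁻⁶ T = 1.88×10⁻³ T.

B ≈ 1.88 mT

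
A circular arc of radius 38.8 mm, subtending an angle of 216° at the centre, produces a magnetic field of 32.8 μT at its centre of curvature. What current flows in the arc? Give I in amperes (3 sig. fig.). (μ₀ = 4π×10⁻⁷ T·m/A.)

For a circular arc, B = μ₀Iφ/(4πR) with φ in radians; here φ = 3.77 rad.
So I = 4πRB/(μ₀φ) = 4π × 0.0388 × 3.28×10⁻⁵ / (4π×10⁻⁷ × 3.77) = 3.38 A.

I ≈ 3.38 A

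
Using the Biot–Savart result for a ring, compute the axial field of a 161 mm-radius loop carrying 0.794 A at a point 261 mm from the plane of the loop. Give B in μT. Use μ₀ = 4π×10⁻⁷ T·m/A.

B ≈ 0.448 μT

On the axis of a circular loop, B = μ₀IR² / [2(R²+z²)^(3/2)].
R² + z² = (0.161)² + (0.261)² = 0.09404 m², and (R²+z²)^(3/2) = 2.88×10⁻² m³.
B = (4π×10⁻⁷ × 0.794 × 0.02592) / (2 × 2.88×10⁻²) = 4.48×10⁻⁷ T.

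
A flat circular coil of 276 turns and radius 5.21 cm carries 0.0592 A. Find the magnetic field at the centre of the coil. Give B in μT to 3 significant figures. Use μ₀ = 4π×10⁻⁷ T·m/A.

B ≈ 197 μT

For an N-turn flat coil, B = Nμ₀I/(2R) with R = 0.0521 m.
B = 276 × 7.14×10⁻⁷ T = 1.97×10⁻⁴ T.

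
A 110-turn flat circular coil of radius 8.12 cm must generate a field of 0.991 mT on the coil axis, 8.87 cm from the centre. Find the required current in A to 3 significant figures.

For an N-turn coil, B = Nμ₀IR²/[2(R²+z²)^(3/2)] with R = 0.0812 m, z = 0.0887 m, so I = 2B(R²+z²)^(3/2)/(Nμ₀R²) = 2 × 9.91×10⁻⁴ × 1.74×10⁻³ / (110 × 4π×10⁻⁷ × 0.006593) = 3.78 A.

I ≈ 3.78 A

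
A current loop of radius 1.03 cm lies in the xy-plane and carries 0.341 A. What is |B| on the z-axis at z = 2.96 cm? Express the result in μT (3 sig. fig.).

B ≈ 0.738 μT

On the axis of a circular loop, B = μ₀IR² / [2(R²+z²)^(3/2)].
R² + z² = (0.0103)² + (0.0296)² = 0.0009823 m², and (R²+z²)^(3/2) = 3.08×10⁻⁵ m³.
B = (4π×10⁻⁷ × 0.341 × 0.0001061) / (2 × 3.08×10⁻⁵) = 7.38×10⁻⁷ T.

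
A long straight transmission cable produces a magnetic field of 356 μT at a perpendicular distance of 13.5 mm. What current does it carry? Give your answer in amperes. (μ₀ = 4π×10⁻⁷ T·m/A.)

For a long straight wire B = μ₀I/(2πd), so I = 2πdB/μ₀.
I = 2π × 0.0135 × 3.56×10⁻⁴ / (4π×10⁻⁷) = 24.0 A.

I ≈ 24.0 A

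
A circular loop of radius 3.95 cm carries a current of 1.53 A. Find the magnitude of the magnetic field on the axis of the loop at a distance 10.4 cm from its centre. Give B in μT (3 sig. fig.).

On the axis of a circular loop, B = μ₀IR² / [2(R²+z²)^(3/2)].
R² + z² = (0.0395)² + (0.104)² = 0.01238 m², and (R²+z²)^(3/2) = 1.38×10⁻³ m³.
B = (4π×10⁻⁷ × 1.53 × 0.00156) / (2 × 1.38×10⁻³) = 1.09×10⁻⁶ T.

B ≈ 1.09 μT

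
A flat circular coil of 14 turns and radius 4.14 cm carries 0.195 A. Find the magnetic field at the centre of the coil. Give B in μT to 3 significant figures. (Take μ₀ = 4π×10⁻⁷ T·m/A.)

B ≈ 41.4 μT

For an N-turn flat coil, B = Nμ₀I/(2R) with R = 0.0414 m.
B = 14 × 2.96×10⁻⁶ T = 4.14×10⁻⁵ T.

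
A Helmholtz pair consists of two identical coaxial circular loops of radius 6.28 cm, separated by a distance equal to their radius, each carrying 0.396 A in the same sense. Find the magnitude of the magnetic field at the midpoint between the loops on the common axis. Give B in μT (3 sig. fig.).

B ≈ 5.67 μT

Each loop contributes B = μ₀IR²/[2(R²+z²)^(3/2)] on the axis, with z measured from that loop.
Loop 1 (z = 0.0314 m): B₁ = 2.83×10⁻⁶ T. Loop 2 (z = 0.0314 m): B₂ = 2.83×10⁻⁶ T.
The fields add: B = B₁ + B₂ = 5.67×10⁻⁶ T.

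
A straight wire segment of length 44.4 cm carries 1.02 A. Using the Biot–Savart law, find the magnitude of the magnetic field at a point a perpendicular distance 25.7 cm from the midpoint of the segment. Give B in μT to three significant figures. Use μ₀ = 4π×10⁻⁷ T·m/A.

For a finite straight segment, B = (μ₀I/4πd)(sinθ₁ + sinθ₂), where θ₁, θ₂ are the angles from the perpendicular to each end.
The perpendicular from the point meets the wire at its midpoint, so each end is L/2 = 0.222 m away along the wire.
sinθ₁ = 0.222/√(0.222²+0.257²) = 0.6537; sinθ₂ = 0.222/√(0.222²+0.257²) = 0.6537.
B = (4π×10⁻⁷ × 1.02) / (4π × 0.257) × (0.6537 + 0.6537) = 5.19×10⁻⁷ T.

B ≈ 0.519 μT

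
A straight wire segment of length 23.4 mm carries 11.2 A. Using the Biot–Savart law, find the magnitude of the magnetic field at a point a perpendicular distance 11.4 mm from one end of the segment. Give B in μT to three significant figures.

For a finite straight segment, B = (μ₀I/4πd)(sinθ₁ + sinθ₂), where θ₁, θ₂ are the angles from the perpendicular to each end.
The perpendicular foot is at one end, so the two end-offsets along the wire are 0 and L = 0.0234 m.
sinθ₁ = 0/√(0²+0.0114²) = 0.0000; sinθ₂ = 0.0234/√(0.0234²+0.0114²) = 0.8990.
B = (4π×10⁻⁷ × 11.2) / (4π × 0.0114) × (0.0000 + 0.8990) = 8.83×10⁻⁵ T.

B ≈ 88.3 μT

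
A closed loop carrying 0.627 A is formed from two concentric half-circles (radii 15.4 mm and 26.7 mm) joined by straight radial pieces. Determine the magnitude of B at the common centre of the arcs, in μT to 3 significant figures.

B ≈ 5.41 μT

The radial connectors point toward the centre, so dl × r̂ = 0 and they contribute nothing.
Each semicircle gives μ₀I/(4R): inner arc 1.28×10⁻⁵ T, outer arc 7.38×10⁻⁶ T.
The two arcs carry current in opposite angular senses, so their fields oppose: B = |1.28×10⁻⁵ − 7.38×10⁻⁶| = 5.41×10⁻⁶ T.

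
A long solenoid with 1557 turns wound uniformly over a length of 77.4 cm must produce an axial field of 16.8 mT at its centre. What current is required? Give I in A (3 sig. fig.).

I ≈ 6.65 A

Inside a long solenoid B = μ₀nI with n = 2012 m⁻¹, so I = B/(μ₀n).
I = 1.68×10⁻² / (4π×10⁻⁷ × 2012) = 6.65 A.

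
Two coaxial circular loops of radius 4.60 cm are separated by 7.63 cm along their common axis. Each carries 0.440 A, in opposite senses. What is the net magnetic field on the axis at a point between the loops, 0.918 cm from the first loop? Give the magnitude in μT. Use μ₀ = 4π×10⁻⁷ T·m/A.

Each loop contributes B = μ₀IR²/[2(R²+z²)^(3/2)] on the axis, with z measured from that loop.
Loop 1 (z = 0.00918 m): B₁ = 5.67×10⁻⁶ T. Loop 2 (z = 0.06712 m): B₂ = 1.09×10⁻⁶ T.
The fields oppose: B = |B₁ − B₂| = 4.58×10⁻⁶ T.

B ≈ 4.58 μT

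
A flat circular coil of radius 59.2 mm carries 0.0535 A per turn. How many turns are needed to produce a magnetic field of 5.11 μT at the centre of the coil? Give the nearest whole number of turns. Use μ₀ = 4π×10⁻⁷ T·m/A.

N = 9

For an N-turn coil, B = Nμ₀I/(2R). A single turn gives B₁ = 5.68×10⁻⁷ T with R = 0.0592 m.
N = B/B₁ = 5.11×10⁻⁶ / 5.68×10⁻⁷ = 9.00.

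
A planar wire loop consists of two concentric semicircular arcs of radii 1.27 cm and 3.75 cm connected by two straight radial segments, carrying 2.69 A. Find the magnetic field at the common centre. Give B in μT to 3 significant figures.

The radial connectors point toward the centre, so dl × r̂ = 0 and they contribute nothing.
Each semicircle gives μ₀I/(4R): inner arc 6.65×10⁻⁵ T, outer arc 2.25×10⁻⁵ T.
The two arcs carry current in opposite angular senses, so their fields oppose: B = |6.65×10⁻⁵ − 2.25×10⁻⁵| = 4.40×10⁻⁵ T.

B ≈ 44.0 μT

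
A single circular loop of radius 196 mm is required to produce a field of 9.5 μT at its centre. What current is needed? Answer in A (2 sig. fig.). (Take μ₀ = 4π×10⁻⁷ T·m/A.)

At the centre of a circular loop B = μ₀I/(2R), so I = 2RB/μ₀.
With R = 0.196 m, I = 2 × 0.196 × 9.50×10⁻⁶ / (4π×10⁻⁷) = 2.96 A.

I ≈ 3.0 A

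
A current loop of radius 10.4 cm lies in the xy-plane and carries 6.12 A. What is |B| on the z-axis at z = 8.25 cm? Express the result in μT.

B ≈ 17.8 μT

On the axis of a circular loop, B = μ₀IR² / [2(R²+z²)^(3/2)].
R² + z² = (0.104)² + (0.0825)² = 0.01762 m², and (R²+z²)^(3/2) = 2.34×10⁻³ m³.
B = (4π×10⁻⁷ × 6.12 × 0.01082) / (2 × 2.34×10⁻³) = 1.78×10⁻⁵ T.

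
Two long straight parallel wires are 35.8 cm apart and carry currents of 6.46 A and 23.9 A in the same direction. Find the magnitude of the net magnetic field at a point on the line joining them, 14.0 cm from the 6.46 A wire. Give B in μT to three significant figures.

Each long wire gives B = μ₀I/(2πd). Distances are d₁ = 0.14 m and d₂ = 0.218 m.
B₁ = 9.23×10⁻⁶ T, B₂ = 2.19×10⁻⁵ T.
Between parallel currents the two contributions point in opposite directions, so they subtract. B = |B₁ − B₂| = |9.23×10⁻⁶ − 2.19×10⁻⁵| = 1.27×10⁻⁵ T.

B ≈ 12.7 μT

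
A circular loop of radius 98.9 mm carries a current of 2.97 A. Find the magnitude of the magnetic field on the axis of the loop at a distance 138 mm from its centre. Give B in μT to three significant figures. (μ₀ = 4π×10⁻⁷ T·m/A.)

B ≈ 3.73 μT

On the axis of a circular loop, B = μ₀IR² / [2(R²+z²)^(3/2)].
R² + z² = (0.0989)² + (0.138)² = 0.02883 m², and (R²+z²)^(3/2) = 4.89×10⁻³ m³.
B = (4π×10⁻⁷ × 2.97 × 0.009781) / (2 × 4.89×10⁻³) = 3.73×10⁻⁶ T.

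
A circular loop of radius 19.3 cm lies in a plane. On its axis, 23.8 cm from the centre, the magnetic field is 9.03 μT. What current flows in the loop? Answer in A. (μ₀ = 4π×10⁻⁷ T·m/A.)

On the axis of a loop, B = μ₀IR²/[2(R²+z²)^(3/2)], so I = 2B(R²+z²)^(3/2)/(μ₀R²).
R² + z² = 0.03725 + 0.05664 = 0.09389 m²; raised to 3/2 gives 2.88×10⁻² m³.
I = 2 × 9.03×10⁻⁶ × 2.88×10⁻² / (1.26×10⁻⁶ × 0.03725) = 11.1 A.

I ≈ 11.1 A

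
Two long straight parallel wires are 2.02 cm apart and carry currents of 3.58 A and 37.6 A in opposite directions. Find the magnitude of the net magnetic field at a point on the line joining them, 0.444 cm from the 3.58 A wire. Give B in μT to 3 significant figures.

Each long wire gives B = μ₀I/(2πd). Distances are d₁ = 0.00444 m and d₂ = 0.01576 m.
B₁ = 1.61×10⁻⁴ T, B₂ = 4.77×10⁻⁴ T.
Between antiparallel currents both contributions point the same way, so they add. B = B₁ + B₂ = 1.61×10⁻⁴ + 4.77×10⁻⁴ = 6.38×10⁻⁴ T.

B ≈ 638 μT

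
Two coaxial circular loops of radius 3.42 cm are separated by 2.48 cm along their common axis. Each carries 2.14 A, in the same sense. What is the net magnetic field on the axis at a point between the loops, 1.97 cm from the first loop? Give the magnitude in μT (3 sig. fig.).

B ≈ 63.6 μT

Each loop contributes B = μ₀IR²/[2(R²+z²)^(3/2)] on the axis, with z measured from that loop.
Loop 1 (z = 0.0197 m): B₁ = 2.56×10⁻⁵ T. Loop 2 (z = 0.0051 m): B₂ = 3.80×10⁻⁵ T.
The fields add: B = B₁ + B₂ = 6.36×10⁻⁵ T.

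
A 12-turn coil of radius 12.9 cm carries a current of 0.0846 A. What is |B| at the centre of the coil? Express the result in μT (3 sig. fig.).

For an N-turn flat coil, B = Nμ₀I/(2R) with R = 0.129 m.
B = 12 × 4.12×10⁻⁷ T = 4.94×10⁻⁶ T.

B ≈ 4.94 μT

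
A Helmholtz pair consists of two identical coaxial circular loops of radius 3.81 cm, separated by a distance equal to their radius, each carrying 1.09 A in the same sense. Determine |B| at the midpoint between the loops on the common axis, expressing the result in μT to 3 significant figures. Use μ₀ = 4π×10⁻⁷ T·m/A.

B ≈ 25.7 μT

Each loop contributes B = μ₀IR²/[2(R²+z²)^(3/2)] on the axis, with z measured from that loop.
Loop 1 (z = 0.01905 m): B₁ = 1.29×10⁻⁵ T. Loop 2 (z = 0.01905 m): B₂ = 1.29×10⁻⁵ T.
The fields add: B = B₁ + B₂ = 2.57×10⁻⁵ T.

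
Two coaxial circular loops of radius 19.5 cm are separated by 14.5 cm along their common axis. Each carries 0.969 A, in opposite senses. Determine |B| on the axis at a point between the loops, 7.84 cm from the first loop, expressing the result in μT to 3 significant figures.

Each loop contributes B = μ₀IR²/[2(R²+z²)^(3/2)] on the axis, with z measured from that loop.
Loop 1 (z = 0.0784 m): B₁ = 2.49×10⁻⁶ T. Loop 2 (z = 0.0666 m): B₂ = 2.65×10⁻⁶ T.
The fields oppose: B = |B₁ − B₂| = 1.52×10⁻⁷ T.

B ≈ 0.152 μT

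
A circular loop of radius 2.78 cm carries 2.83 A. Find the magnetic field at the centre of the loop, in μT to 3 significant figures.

B ≈ 64.0 μT

At the centre of a circular loop the Biot–Savart law gives B = μ₀I/(2R).
B = (4π×10⁻⁷ × 2.83) / (2 × 0.0278) = 6.40×10⁻⁵ T.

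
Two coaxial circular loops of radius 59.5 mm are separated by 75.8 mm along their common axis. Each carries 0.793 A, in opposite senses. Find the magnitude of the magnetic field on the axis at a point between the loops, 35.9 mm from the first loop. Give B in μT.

Each loop contributes B = μ₀IR²/[2(R²+z²)^(3/2)] on the axis, with z measured from that loop.
Loop 1 (z = 0.0359 m): B₁ = 5.26×10⁻⁶ T. Loop 2 (z = 0.0399 m): B₂ = 4.80×10⁻⁶ T.
The fields oppose: B = |B₁ − B₂| = 4.59×10⁻⁷ T.

B ≈ 0.459 μT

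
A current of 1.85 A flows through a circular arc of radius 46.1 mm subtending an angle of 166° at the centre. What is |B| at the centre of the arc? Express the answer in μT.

The Biot–Savart field of a circular arc at its centre is B = μ₀Iφ/(4πR), with φ = 2.897 rad.
B = (4π×10⁻⁷ × 1.85 × 2.897) / (4π × 0.0461) = 1.16×10⁻⁵ T.

B ≈ 11.6 μT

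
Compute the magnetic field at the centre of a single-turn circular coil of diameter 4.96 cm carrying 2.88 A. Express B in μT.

At the centre of a circular loop the Biot–Savart law gives B = μ₀I/(2R) (so R = 0.0248 m).
B = (4π×10⁻⁷ × 2.88) / (2 × 0.0248) = 7.30×10⁻⁵ T.

B ≈ 73.0 μT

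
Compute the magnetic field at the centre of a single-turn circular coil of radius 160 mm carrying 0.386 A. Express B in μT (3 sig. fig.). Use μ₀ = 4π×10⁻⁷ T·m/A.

B ≈ 1.52 μT

At the centre of a circular loop the Biot–Savart law gives B = μ₀I/(2R).
B = (4π×10⁻⁷ × 0.386) / (2 × 0.16) = 1.52×10⁻⁶ T.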